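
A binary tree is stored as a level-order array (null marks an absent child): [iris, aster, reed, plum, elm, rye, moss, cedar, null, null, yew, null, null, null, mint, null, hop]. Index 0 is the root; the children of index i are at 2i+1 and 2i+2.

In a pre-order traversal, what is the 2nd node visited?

Pre-order visits the node, then its left subtree, then its right subtree.
Visit iris.
At iris: go left to aster.
  Visit aster.
  At aster: go left to plum.
    Visit plum.
    At plum: go left to cedar.
      Visit cedar.
      At cedar: no left child.
      At cedar: go right to hop.
        hop is a leaf — visit hop.
    At plum: no right child.
  At aster: go right to elm.
    Visit elm.
    At elm: no left child.
    At elm: go right to yew.
      yew is a leaf — visit yew.
At iris: go right to reed.
  Visit reed.
  At reed: go left to rye.
    rye is a leaf — visit rye.
  At reed: go right to moss.
    Visit moss.
    At moss: no left child.
    At moss: go right to mint.
      mint is a leaf — visit mint.
Full pre-order sequence: iris, aster, plum, cedar, hop, elm, yew, reed, rye, moss, mint.

aster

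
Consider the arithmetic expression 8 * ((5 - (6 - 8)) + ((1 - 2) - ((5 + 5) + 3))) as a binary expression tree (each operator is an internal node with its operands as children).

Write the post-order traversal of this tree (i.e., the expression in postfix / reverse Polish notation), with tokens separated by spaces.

Post-order on an expression tree gives postfix notation: for each operator, emit left operand, right operand, then the operator.

8 5 6 8 - - 1 2 - 5 5 + 3 + - + *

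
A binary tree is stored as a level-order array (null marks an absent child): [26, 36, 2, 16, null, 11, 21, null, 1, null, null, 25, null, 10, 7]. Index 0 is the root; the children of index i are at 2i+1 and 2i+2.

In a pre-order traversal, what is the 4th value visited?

1

Pre-order visits the node, then its left subtree, then its right subtree.
Visit 26.
At 26: go left to 36.
  Visit 36.
  At 36: go left to 16.
    Visit 16.
    At 16: no left child.
    At 16: go right to 1.
      1 is a leaf — visit 1.
  At 36: no right child.
At 26: go right to 2.
  Visit 2.
  At 2: go left to 11.
    Visit 11.
    At 11: go left to 25.
      25 is a leaf — visit 25.
    At 11: no right child.
  At 2: go right to 21.
    Visit 21.
    At 21: go left to 10.
      10 is a leaf — visit 10.
    At 21: go right to 7.
      7 is a leaf — visit 7.
Full pre-order sequence: 26, 36, 16, 1, 2, 11, 25, 21, 10, 7.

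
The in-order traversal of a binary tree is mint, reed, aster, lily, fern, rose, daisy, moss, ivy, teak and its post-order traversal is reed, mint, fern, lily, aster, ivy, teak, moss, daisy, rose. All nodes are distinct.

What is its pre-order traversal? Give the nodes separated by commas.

The last element of post-order is the root; it splits in-order into left and right subtrees.
Root rose: left subtree has 5 nodes {mint, reed, aster, lily, fern}, right has 4 {daisy, moss, ivy, teak}.
  Root aster: left subtree has 2 nodes {mint, reed}, right has 2 {lily, fern}.
    Root mint: left subtree has 0 nodes { }, right has 1 {reed}.
    Root lily: left subtree has 0 nodes { }, right has 1 {fern}.
  Root daisy: left subtree has 0 nodes { }, right has 3 {moss, ivy, teak}.
    Root moss: left subtree has 0 nodes { }, right has 2 {ivy, teak}.
      Root teak: left subtree has 1 node {ivy}, right has 0 { }.

rose, aster, mint, reed, lily, fern, daisy, moss, teak, ivy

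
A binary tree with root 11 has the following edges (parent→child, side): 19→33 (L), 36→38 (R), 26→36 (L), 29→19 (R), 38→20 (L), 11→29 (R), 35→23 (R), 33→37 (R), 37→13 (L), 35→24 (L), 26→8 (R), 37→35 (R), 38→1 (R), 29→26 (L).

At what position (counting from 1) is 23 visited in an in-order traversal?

In-order visits the left subtree, then the node, then the right subtree.
At 11: no left child.
Visit 11.
At 11: go right to 29.
  At 29: go left to 26.
    At 26: go left to 36.
      At 36: no left child.
      Visit 36.
      At 36: go right to 38.
        At 38: go left to 20.
          20 is a leaf — visit 20.
        Visit 38.
        At 38: go right to 1.
          1 is a leaf — visit 1.
    Visit 26.
    At 26: go right to 8.
      8 is a leaf — visit 8.
  Visit 29.
  At 29: go right to 19.
    At 19: go left to 33.
      At 33: no left child.
      Visit 33.
      At 33: go right to 37.
        At 37: go left to 13.
          13 is a leaf — visit 13.
        Visit 37.
        At 37: go right to 35.
          At 35: go left to 24.
            24 is a leaf — visit 24.
          Visit 35.
          At 35: go right to 23.
            23 is a leaf — visit 23.
    Visit 19.
    At 19: no right child.
Full in-order sequence: 11, 36, 20, 38, 1, 26, 8, 29, 33, 13, 37, 24, 35, 23, 19.

14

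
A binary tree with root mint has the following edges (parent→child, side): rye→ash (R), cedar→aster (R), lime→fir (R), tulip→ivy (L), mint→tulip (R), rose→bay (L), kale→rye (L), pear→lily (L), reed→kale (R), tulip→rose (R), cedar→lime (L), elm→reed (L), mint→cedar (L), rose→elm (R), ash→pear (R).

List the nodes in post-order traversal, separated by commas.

fir, lime, aster, cedar, ivy, bay, lily, pear, ash, rye, kale, reed, elm, rose, tulip, mint

Post-order visits the left subtree, then the right subtree, then the node.
At mint: go left to cedar.
  At cedar: go left to lime.
    At lime: no left child.
    At lime: go right to fir.
      fir is a leaf — visit fir.
    Visit lime.
  At cedar: go right to aster.
    aster is a leaf — visit aster.
  Visit cedar.
At mint: go right to tulip.
  At tulip: go left to ivy.
    ivy is a leaf — visit ivy.
  At tulip: go right to rose.
    At rose: go left to bay.
      bay is a leaf — visit bay.
    At rose: go right to elm.
      At elm: go left to reed.
        At reed: no left child.
        At reed: go right to kale.
          At kale: go left to rye.
            At rye: no left child.
            At rye: go right to ash.
              At ash: no left child.
              At ash: go right to pear.
                At pear: go left to lily.
                  lily is a leaf — visit lily.
                At pear: no right child.
                Visit pear.
              Visit ash.
            Visit rye.
          At kale: no right child.
          Visit kale.
        Visit reed.
      At elm: no right child.
      Visit elm.
    Visit rose.
  Visit tulip.
Visit mint.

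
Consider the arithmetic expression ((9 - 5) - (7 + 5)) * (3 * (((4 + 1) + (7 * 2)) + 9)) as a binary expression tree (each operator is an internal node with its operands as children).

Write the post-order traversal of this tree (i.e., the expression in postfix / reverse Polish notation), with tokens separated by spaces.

Post-order on an expression tree gives postfix notation: for each operator, emit left operand, right operand, then the operator.

9 5 - 7 5 + - 3 4 1 + 7 2 * + 9 + * *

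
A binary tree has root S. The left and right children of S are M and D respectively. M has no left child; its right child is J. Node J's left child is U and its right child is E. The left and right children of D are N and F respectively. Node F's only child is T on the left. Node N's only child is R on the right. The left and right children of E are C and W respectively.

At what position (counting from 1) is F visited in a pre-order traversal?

11

Pre-order visits the node, then its left subtree, then its right subtree.
Visit S.
At S: go left to M.
  Visit M.
  At M: no left child.
  At M: go right to J.
    Visit J.
    At J: go left to U.
      U is a leaf — visit U.
    At J: go right to E.
      Visit E.
      At E: go left to C.
        C is a leaf — visit C.
      At E: go right to W.
        W is a leaf — visit W.
At S: go right to D.
  Visit D.
  At D: go left to N.
    Visit N.
    At N: no left child.
    At N: go right to R.
      R is a leaf — visit R.
  At D: go right to F.
    Visit F.
    At F: go left to T.
      T is a leaf — visit T.
    At F: no right child.
Full pre-order sequence: S, M, J, U, E, C, W, D, N, R, F, T.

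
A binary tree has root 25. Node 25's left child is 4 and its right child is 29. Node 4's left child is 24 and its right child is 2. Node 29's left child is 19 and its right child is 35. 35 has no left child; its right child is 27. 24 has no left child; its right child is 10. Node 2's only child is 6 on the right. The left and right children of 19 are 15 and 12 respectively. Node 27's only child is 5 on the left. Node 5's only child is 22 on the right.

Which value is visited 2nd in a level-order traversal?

4

Level-order visits nodes level by level from the root, left to right within each level.
Level 0: 25
Level 1: 4, 29
Level 2: 24, 2, 19, 35
Level 3: 10, 6, 15, 12, 27
Level 4: 5
Level 5: 22
Full level-order sequence: 25, 4, 29, 24, 2, 19, 35, 10, 6, 15, 12, 27, 5, 22.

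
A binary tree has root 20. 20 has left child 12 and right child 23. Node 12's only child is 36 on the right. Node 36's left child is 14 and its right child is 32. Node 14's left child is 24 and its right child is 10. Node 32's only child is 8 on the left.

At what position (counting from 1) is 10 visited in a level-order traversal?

Level-order visits nodes level by level from the root, left to right within each level.
Level 0: 20
Level 1: 12, 23
Level 2: 36
Level 3: 14, 32
Level 4: 24, 10, 8
Full level-order sequence: 20, 12, 23, 36, 14, 32, 24, 10, 8.

8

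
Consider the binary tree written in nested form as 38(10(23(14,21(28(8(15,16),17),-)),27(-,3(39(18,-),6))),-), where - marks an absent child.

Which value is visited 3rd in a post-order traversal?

16

Post-order visits the left subtree, then the right subtree, then the node.
At 38: go left to 10.
  At 10: go left to 23.
    At 23: go left to 14.
      14 is a leaf — visit 14.
    At 23: go right to 21.
      At 21: go left to 28.
        At 28: go left to 8.
          At 8: go left to 15.
            15 is a leaf — visit 15.
          At 8: go right to 16.
            16 is a leaf — visit 16.
          Visit 8.
        At 28: go right to 17.
          17 is a leaf — visit 17.
        Visit 28.
      At 21: no right child.
      Visit 21.
    Visit 23.
  At 10: go right to 27.
    At 27: no left child.
    At 27: go right to 3.
      At 3: go left to 39.
        At 39: go left to 18.
          18 is a leaf — visit 18.
        At 39: no right child.
        Visit 39.
      At 3: go right to 6.
        6 is a leaf — visit 6.
      Visit 3.
    Visit 27.
  Visit 10.
At 38: no right child.
Visit 38.
Full post-order sequence: 14, 15, 16, 8, 17, 28, 21, 23, 18, 39, 6, 3, 27, 10, 38.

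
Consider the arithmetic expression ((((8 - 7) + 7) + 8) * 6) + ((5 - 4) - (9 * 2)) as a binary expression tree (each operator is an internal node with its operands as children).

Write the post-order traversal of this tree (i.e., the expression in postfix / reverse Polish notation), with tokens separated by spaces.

8 7 - 7 + 8 + 6 * 5 4 - 9 2 * - +

Post-order on an expression tree gives postfix notation: for each operator, emit left operand, right operand, then the operator.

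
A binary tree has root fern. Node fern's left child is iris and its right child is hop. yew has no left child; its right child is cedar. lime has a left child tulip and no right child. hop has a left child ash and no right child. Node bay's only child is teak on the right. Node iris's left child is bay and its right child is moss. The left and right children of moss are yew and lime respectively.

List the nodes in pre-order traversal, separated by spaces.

fern iris bay teak moss yew cedar lime tulip hop ash

Pre-order visits the node, then its left subtree, then its right subtree.
Visit fern.
At fern: go left to iris.
  Visit iris.
  At iris: go left to bay.
    Visit bay.
    At bay: no left child.
    At bay: go right to teak.
      teak is a leaf — visit teak.
  At iris: go right to moss.
    Visit moss.
    At moss: go left to yew.
      Visit yew.
      At yew: no left child.
      At yew: go right to cedar.
        cedar is a leaf — visit cedar.
    At moss: go right to lime.
      Visit lime.
      At lime: go left to tulip.
        tulip is a leaf — visit tulip.
      At lime: no right child.
At fern: go right to hop.
  Visit hop.
  At hop: go left to ash.
    ash is a leaf — visit ash.
  At hop: no right child.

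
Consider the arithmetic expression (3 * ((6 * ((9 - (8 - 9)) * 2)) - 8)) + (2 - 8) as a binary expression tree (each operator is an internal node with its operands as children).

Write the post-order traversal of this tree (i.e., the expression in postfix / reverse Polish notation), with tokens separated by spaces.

Post-order on an expression tree gives postfix notation: for each operator, emit left operand, right operand, then the operator.

3 6 9 8 9 - - 2 * * 8 - * 2 8 - +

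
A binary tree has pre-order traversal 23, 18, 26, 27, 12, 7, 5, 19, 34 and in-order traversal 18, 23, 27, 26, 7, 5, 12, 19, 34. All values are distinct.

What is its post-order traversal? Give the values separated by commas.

18, 27, 5, 7, 34, 19, 12, 26, 23

The first element of pre-order is the root; it splits in-order into left and right subtrees.
Root 23: left subtree has 1 node {18}, right has 7 {27, 26, 7, 5, 12, 19, 34}.
  Root 26: left subtree has 1 node {27}, right has 5 {7, 5, 12, 19, 34}.
    Root 12: left subtree has 2 nodes {7, 5}, right has 2 {19, 34}.
      Root 7: left subtree has 0 nodes { }, right has 1 {5}.
      Root 19: left subtree has 0 nodes { }, right has 1 {34}.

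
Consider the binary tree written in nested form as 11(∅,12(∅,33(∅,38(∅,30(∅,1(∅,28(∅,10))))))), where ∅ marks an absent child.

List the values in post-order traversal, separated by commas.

10, 28, 1, 30, 38, 33, 12, 11

Post-order visits the left subtree, then the right subtree, then the node.
At 11: no left child.
At 11: go right to 12.
  At 12: no left child.
  At 12: go right to 33.
    At 33: no left child.
    At 33: go right to 38.
      At 38: no left child.
      At 38: go right to 30.
        At 30: no left child.
        At 30: go right to 1.
          At 1: no left child.
          At 1: go right to 28.
            At 28: no left child.
            At 28: go right to 10.
              10 is a leaf — visit 10.
            Visit 28.
          Visit 1.
        Visit 30.
      Visit 38.
    Visit 33.
  Visit 12.
Visit 11.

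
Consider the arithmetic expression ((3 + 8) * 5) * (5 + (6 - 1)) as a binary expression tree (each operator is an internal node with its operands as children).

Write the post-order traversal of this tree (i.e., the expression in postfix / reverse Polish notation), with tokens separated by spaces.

3 8 + 5 * 5 6 1 - + *

Post-order on an expression tree gives postfix notation: for each operator, emit left operand, right operand, then the operator.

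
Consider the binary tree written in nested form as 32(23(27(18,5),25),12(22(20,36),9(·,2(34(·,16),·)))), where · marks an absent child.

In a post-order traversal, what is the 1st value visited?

Post-order visits the left subtree, then the right subtree, then the node.
At 32: go left to 23.
  At 23: go left to 27.
    At 27: go left to 18.
      18 is a leaf — visit 18.
    At 27: go right to 5.
      5 is a leaf — visit 5.
    Visit 27.
  At 23: go right to 25.
    25 is a leaf — visit 25.
  Visit 23.
At 32: go right to 12.
  At 12: go left to 22.
    At 22: go left to 20.
      20 is a leaf — visit 20.
    At 22: go right to 36.
      36 is a leaf — visit 36.
    Visit 22.
  At 12: go right to 9.
    At 9: no left child.
    At 9: go right to 2.
      At 2: go left to 34.
        At 34: no left child.
        At 34: go right to 16.
          16 is a leaf — visit 16.
        Visit 34.
      At 2: no right child.
      Visit 2.
    Visit 9.
  Visit 12.
Visit 32.
Full post-order sequence: 18, 5, 27, 25, 23, 20, 36, 22, 16, 34, 2, 9, 12, 32.

18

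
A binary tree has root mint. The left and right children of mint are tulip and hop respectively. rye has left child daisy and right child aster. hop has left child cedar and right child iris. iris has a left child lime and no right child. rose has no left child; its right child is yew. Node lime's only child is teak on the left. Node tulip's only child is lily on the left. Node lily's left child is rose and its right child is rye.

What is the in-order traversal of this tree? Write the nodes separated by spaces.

In-order visits the left subtree, then the node, then the right subtree.
At mint: go left to tulip.
  At tulip: go left to lily.
    At lily: go left to rose.
      At rose: no left child.
      Visit rose.
      At rose: go right to yew.
        yew is a leaf — visit yew.
    Visit lily.
    At lily: go right to rye.
      At rye: go left to daisy.
        daisy is a leaf — visit daisy.
      Visit rye.
      At rye: go right to aster.
        aster is a leaf — visit aster.
  Visit tulip.
  At tulip: no right child.
Visit mint.
At mint: go right to hop.
  At hop: go left to cedar.
    cedar is a leaf — visit cedar.
  Visit hop.
  At hop: go right to iris.
    At iris: go left to lime.
      At lime: go left to teak.
        teak is a leaf — visit teak.
      Visit lime.
      At lime: no right child.
    Visit iris.
    At iris: no right child.

rose yew lily daisy rye aster tulip mint cedar hop teak lime iris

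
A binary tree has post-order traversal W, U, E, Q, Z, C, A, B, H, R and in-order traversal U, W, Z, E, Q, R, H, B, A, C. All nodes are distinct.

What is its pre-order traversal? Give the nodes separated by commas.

R, Z, U, W, Q, E, H, B, A, C

The last element of post-order is the root; it splits in-order into left and right subtrees.
Root R: left subtree has 5 nodes {U, W, Z, E, Q}, right has 4 {H, B, A, C}.
  Root Z: left subtree has 2 nodes {U, W}, right has 2 {E, Q}.
    Root U: left subtree has 0 nodes { }, right has 1 {W}.
    Root Q: left subtree has 1 node {E}, right has 0 { }.
  Root H: left subtree has 0 nodes { }, right has 3 {B, A, C}.
    Root B: left subtree has 0 nodes { }, right has 2 {A, C}.
      Root A: left subtree has 0 nodes { }, right has 1 {C}.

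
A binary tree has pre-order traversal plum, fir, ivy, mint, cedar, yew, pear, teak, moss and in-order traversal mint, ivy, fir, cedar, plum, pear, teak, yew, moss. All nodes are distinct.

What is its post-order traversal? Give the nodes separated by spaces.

mint ivy cedar fir teak pear moss yew plum

The first element of pre-order is the root; it splits in-order into left and right subtrees.
Root plum: left subtree has 4 nodes {mint, ivy, fir, cedar}, right has 4 {pear, teak, yew, moss}.
  Root fir: left subtree has 2 nodes {mint, ivy}, right has 1 {cedar}.
    Root ivy: left subtree has 1 node {mint}, right has 0 { }.
  Root yew: left subtree has 2 nodes {pear, teak}, right has 1 {moss}.
    Root pear: left subtree has 0 nodes { }, right has 1 {teak}.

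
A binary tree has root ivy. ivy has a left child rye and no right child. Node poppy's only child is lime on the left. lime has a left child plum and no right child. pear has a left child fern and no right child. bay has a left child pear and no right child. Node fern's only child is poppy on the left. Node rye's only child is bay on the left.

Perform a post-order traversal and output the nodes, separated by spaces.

plum lime poppy fern pear bay rye ivy

Post-order visits the left subtree, then the right subtree, then the node.
At ivy: go left to rye.
  At rye: go left to bay.
    At bay: go left to pear.
      At pear: go left to fern.
        At fern: go left to poppy.
          At poppy: go left to lime.
            At lime: go left to plum.
              plum is a leaf — visit plum.
            At lime: no right child.
            Visit lime.
          At poppy: no right child.
          Visit poppy.
        At fern: no right child.
        Visit fern.
      At pear: no right child.
      Visit pear.
    At bay: no right child.
    Visit bay.
  At rye: no right child.
  Visit rye.
At ivy: no right child.
Visit ivy.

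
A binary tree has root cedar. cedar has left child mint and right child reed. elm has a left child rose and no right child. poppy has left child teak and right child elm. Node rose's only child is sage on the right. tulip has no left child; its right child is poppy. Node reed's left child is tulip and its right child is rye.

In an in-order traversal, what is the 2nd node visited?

In-order visits the left subtree, then the node, then the right subtree.
At cedar: go left to mint.
  mint is a leaf — visit mint.
Visit cedar.
At cedar: go right to reed.
  At reed: go left to tulip.
    At tulip: no left child.
    Visit tulip.
    At tulip: go right to poppy.
      At poppy: go left to teak.
        teak is a leaf — visit teak.
      Visit poppy.
      At poppy: go right to elm.
        At elm: go left to rose.
          At rose: no left child.
          Visit rose.
          At rose: go right to sage.
            sage is a leaf — visit sage.
        Visit elm.
        At elm: no right child.
  Visit reed.
  At reed: go right to rye.
    rye is a leaf — visit rye.
Full in-order sequence: mint, cedar, tulip, teak, poppy, rose, sage, elm, reed, rye.

cedar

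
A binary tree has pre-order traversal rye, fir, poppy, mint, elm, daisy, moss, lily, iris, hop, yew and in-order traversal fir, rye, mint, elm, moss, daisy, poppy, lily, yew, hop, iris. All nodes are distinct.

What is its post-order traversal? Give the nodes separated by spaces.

The first element of pre-order is the root; it splits in-order into left and right subtrees.
Root rye: left subtree has 1 node {fir}, right has 9 {mint, elm, moss, daisy, poppy, lily, yew, hop, iris}.
  Root poppy: left subtree has 4 nodes {mint, elm, moss, daisy}, right has 4 {lily, yew, hop, iris}.
    Root mint: left subtree has 0 nodes { }, right has 3 {elm, moss, daisy}.
      Root elm: left subtree has 0 nodes { }, right has 2 {moss, daisy}.
        Root daisy: left subtree has 1 node {moss}, right has 0 { }.
    Root lily: left subtree has 0 nodes { }, right has 3 {yew, hop, iris}.
      Root iris: left subtree has 2 nodes {yew, hop}, right has 0 { }.
        Root hop: left subtree has 1 node {yew}, right has 0 { }.

fir moss daisy elm mint yew hop iris lily poppy rye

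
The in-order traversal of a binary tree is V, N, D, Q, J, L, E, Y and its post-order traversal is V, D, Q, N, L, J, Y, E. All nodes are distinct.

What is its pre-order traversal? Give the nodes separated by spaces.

The last element of post-order is the root; it splits in-order into left and right subtrees.
Root E: left subtree has 6 nodes {V, N, D, Q, J, L}, right has 1 {Y}.
  Root J: left subtree has 4 nodes {V, N, D, Q}, right has 1 {L}.
    Root N: left subtree has 1 node {V}, right has 2 {D, Q}.
      Root Q: left subtree has 1 node {D}, right has 0 { }.

E J N V Q D L Y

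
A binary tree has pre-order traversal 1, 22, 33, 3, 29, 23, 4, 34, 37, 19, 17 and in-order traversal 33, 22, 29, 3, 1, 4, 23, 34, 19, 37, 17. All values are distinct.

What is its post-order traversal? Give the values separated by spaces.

33 29 3 22 4 19 17 37 34 23 1

The first element of pre-order is the root; it splits in-order into left and right subtrees.
Root 1: left subtree has 4 nodes {33, 22, 29, 3}, right has 6 {4, 23, 34, 19, 37, 17}.
  Root 22: left subtree has 1 node {33}, right has 2 {29, 3}.
    Root 3: left subtree has 1 node {29}, right has 0 { }.
  Root 23: left subtree has 1 node {4}, right has 4 {34, 19, 37, 17}.
    Root 34: left subtree has 0 nodes { }, right has 3 {19, 37, 17}.
      Root 37: left subtree has 1 node {19}, right has 1 {17}.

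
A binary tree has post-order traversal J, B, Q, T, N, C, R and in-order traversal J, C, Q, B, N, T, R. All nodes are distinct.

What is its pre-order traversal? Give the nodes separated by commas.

The last element of post-order is the root; it splits in-order into left and right subtrees.
Root R: left subtree has 6 nodes {J, C, Q, B, N, T}, right has 0 { }.
  Root C: left subtree has 1 node {J}, right has 4 {Q, B, N, T}.
    Root N: left subtree has 2 nodes {Q, B}, right has 1 {T}.
      Root Q: left subtree has 0 nodes { }, right has 1 {B}.

R, C, J, N, Q, B, T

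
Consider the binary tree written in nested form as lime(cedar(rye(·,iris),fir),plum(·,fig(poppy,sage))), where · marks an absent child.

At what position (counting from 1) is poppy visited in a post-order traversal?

5

Post-order visits the left subtree, then the right subtree, then the node.
At lime: go left to cedar.
  At cedar: go left to rye.
    At rye: no left child.
    At rye: go right to iris.
      iris is a leaf — visit iris.
    Visit rye.
  At cedar: go right to fir.
    fir is a leaf — visit fir.
  Visit cedar.
At lime: go right to plum.
  At plum: no left child.
  At plum: go right to fig.
    At fig: go left to poppy.
      poppy is a leaf — visit poppy.
    At fig: go right to sage.
      sage is a leaf — visit sage.
    Visit fig.
  Visit plum.
Visit lime.
Full post-order sequence: iris, rye, fir, cedar, poppy, sage, fig, plum, lime.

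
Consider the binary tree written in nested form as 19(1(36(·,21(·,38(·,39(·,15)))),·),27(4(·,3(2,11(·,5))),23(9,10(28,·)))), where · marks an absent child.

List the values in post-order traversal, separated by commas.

Post-order visits the left subtree, then the right subtree, then the node.
At 19: go left to 1.
  At 1: go left to 36.
    At 36: no left child.
    At 36: go right to 21.
      At 21: no left child.
      At 21: go right to 38.
        At 38: no left child.
        At 38: go right to 39.
          At 39: no left child.
          At 39: go right to 15.
            15 is a leaf — visit 15.
          Visit 39.
        Visit 38.
      Visit 21.
    Visit 36.
  At 1: no right child.
  Visit 1.
At 19: go right to 27.
  At 27: go left to 4.
    At 4: no left child.
    At 4: go right to 3.
      At 3: go left to 2.
        2 is a leaf — visit 2.
      At 3: go right to 11.
        At 11: no left child.
        At 11: go right to 5.
          5 is a leaf — visit 5.
        Visit 11.
      Visit 3.
    Visit 4.
  At 27: go right to 23.
    At 23: go left to 9.
      9 is a leaf — visit 9.
    At 23: go right to 10.
      At 10: go left to 28.
        28 is a leaf — visit 28.
      At 10: no right child.
      Visit 10.
    Visit 23.
  Visit 27.
Visit 19.

15, 39, 38, 21, 36, 1, 2, 5, 11, 3, 4, 9, 28, 10, 23, 27, 19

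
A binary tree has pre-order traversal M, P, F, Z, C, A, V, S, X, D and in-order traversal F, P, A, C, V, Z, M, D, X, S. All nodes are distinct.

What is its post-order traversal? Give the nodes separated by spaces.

The first element of pre-order is the root; it splits in-order into left and right subtrees.
Root M: left subtree has 6 nodes {F, P, A, C, V, Z}, right has 3 {D, X, S}.
  Root P: left subtree has 1 node {F}, right has 4 {A, C, V, Z}.
    Root Z: left subtree has 3 nodes {A, C, V}, right has 0 { }.
      Root C: left subtree has 1 node {A}, right has 1 {V}.
  Root S: left subtree has 2 nodes {D, X}, right has 0 { }.
    Root X: left subtree has 1 node {D}, right has 0 { }.

F A V C Z P D X S M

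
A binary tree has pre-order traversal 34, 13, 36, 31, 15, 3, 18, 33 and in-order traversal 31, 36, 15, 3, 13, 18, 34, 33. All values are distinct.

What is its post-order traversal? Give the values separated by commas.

The first element of pre-order is the root; it splits in-order into left and right subtrees.
Root 34: left subtree has 6 nodes {31, 36, 15, 3, 13, 18}, right has 1 {33}.
  Root 13: left subtree has 4 nodes {31, 36, 15, 3}, right has 1 {18}.
    Root 36: left subtree has 1 node {31}, right has 2 {15, 3}.
      Root 15: left subtree has 0 nodes { }, right has 1 {3}.

31, 3, 15, 36, 18, 13, 33, 34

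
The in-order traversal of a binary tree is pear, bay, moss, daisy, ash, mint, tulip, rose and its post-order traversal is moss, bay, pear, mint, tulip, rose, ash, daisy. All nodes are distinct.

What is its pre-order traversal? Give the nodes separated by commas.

daisy, pear, bay, moss, ash, rose, tulip, mint

The last element of post-order is the root; it splits in-order into left and right subtrees.
Root daisy: left subtree has 3 nodes {pear, bay, moss}, right has 4 {ash, mint, tulip, rose}.
  Root pear: left subtree has 0 nodes { }, right has 2 {bay, moss}.
    Root bay: left subtree has 0 nodes { }, right has 1 {moss}.
  Root ash: left subtree has 0 nodes { }, right has 3 {mint, tulip, rose}.
    Root rose: left subtree has 2 nodes {mint, tulip}, right has 0 { }.
      Root tulip: left subtree has 1 node {mint}, right has 0 { }.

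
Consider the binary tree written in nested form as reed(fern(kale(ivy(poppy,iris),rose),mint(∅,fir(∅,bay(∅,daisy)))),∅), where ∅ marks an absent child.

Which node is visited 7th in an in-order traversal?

In-order visits the left subtree, then the node, then the right subtree.
At reed: go left to fern.
  At fern: go left to kale.
    At kale: go left to ivy.
      At ivy: go left to poppy.
        poppy is a leaf — visit poppy.
      Visit ivy.
      At ivy: go right to iris.
        iris is a leaf — visit iris.
    Visit kale.
    At kale: go right to rose.
      rose is a leaf — visit rose.
  Visit fern.
  At fern: go right to mint.
    At mint: no left child.
    Visit mint.
    At mint: go right to fir.
      At fir: no left child.
      Visit fir.
      At fir: go right to bay.
        At bay: no left child.
        Visit bay.
        At bay: go right to daisy.
          daisy is a leaf — visit daisy.
Visit reed.
At reed: no right child.
Full in-order sequence: poppy, ivy, iris, kale, rose, fern, mint, fir, bay, daisy, reed.

mint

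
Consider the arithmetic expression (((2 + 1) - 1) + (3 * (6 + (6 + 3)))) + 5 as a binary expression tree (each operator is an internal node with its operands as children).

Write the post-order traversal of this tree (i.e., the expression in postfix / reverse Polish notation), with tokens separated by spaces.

2 1 + 1 - 3 6 6 3 + + * + 5 +

Post-order on an expression tree gives postfix notation: for each operator, emit left operand, right operand, then the operator.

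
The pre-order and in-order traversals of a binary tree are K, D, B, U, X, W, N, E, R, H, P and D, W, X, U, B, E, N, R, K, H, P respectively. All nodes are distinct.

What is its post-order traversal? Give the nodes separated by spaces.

W X U E R N B D P H K

The first element of pre-order is the root; it splits in-order into left and right subtrees.
Root K: left subtree has 8 nodes {D, W, X, U, B, E, N, R}, right has 2 {H, P}.
  Root D: left subtree has 0 nodes { }, right has 7 {W, X, U, B, E, N, R}.
    Root B: left subtree has 3 nodes {W, X, U}, right has 3 {E, N, R}.
      Root U: left subtree has 2 nodes {W, X}, right has 0 { }.
        Root X: left subtree has 1 node {W}, right has 0 { }.
      Root N: left subtree has 1 node {E}, right has 1 {R}.
  Root H: left subtree has 0 nodes { }, right has 1 {P}.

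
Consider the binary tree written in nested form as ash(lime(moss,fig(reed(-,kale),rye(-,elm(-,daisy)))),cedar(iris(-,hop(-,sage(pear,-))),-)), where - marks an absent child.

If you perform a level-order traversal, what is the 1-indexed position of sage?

12

Level-order visits nodes level by level from the root, left to right within each level.
Level 0: ash
Level 1: lime, cedar
Level 2: moss, fig, iris
Level 3: reed, rye, hop
Level 4: kale, elm, sage
Level 5: daisy, pear
Full level-order sequence: ash, lime, cedar, moss, fig, iris, reed, rye, hop, kale, elm, sage, daisy, pear.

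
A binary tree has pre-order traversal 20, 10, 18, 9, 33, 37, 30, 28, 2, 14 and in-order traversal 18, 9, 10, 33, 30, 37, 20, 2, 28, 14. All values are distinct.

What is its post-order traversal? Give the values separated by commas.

9, 18, 30, 37, 33, 10, 2, 14, 28, 20

The first element of pre-order is the root; it splits in-order into left and right subtrees.
Root 20: left subtree has 6 nodes {18, 9, 10, 33, 30, 37}, right has 3 {2, 28, 14}.
  Root 10: left subtree has 2 nodes {18, 9}, right has 3 {33, 30, 37}.
    Root 18: left subtree has 0 nodes { }, right has 1 {9}.
    Root 33: left subtree has 0 nodes { }, right has 2 {30, 37}.
      Root 37: left subtree has 1 node {30}, right has 0 { }.
  Root 28: left subtree has 1 node {2}, right has 1 {14}.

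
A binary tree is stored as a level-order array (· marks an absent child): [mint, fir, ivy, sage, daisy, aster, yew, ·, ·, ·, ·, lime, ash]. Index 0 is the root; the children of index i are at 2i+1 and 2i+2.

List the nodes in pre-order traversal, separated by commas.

Pre-order visits the node, then its left subtree, then its right subtree.
Visit mint.
At mint: go left to fir.
  Visit fir.
  At fir: go left to sage.
    sage is a leaf — visit sage.
  At fir: go right to daisy.
    daisy is a leaf — visit daisy.
At mint: go right to ivy.
  Visit ivy.
  At ivy: go left to aster.
    Visit aster.
    At aster: go left to lime.
      lime is a leaf — visit lime.
    At aster: go right to ash.
      ash is a leaf — visit ash.
  At ivy: go right to yew.
    yew is a leaf — visit yew.

mint, fir, sage, daisy, ivy, aster, lime, ash, yew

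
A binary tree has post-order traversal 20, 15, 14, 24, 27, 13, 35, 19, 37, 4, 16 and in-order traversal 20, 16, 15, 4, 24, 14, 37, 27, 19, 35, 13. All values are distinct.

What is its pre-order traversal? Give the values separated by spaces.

The last element of post-order is the root; it splits in-order into left and right subtrees.
Root 16: left subtree has 1 node {20}, right has 9 {15, 4, 24, 14, 37, 27, 19, 35, 13}.
  Root 4: left subtree has 1 node {15}, right has 7 {24, 14, 37, 27, 19, 35, 13}.
    Root 37: left subtree has 2 nodes {24, 14}, right has 4 {27, 19, 35, 13}.
      Root 24: left subtree has 0 nodes { }, right has 1 {14}.
      Root 19: left subtree has 1 node {27}, right has 2 {35, 13}.
        Root 35: left subtree has 0 nodes { }, right has 1 {13}.

16 20 4 15 37 24 14 19 27 35 13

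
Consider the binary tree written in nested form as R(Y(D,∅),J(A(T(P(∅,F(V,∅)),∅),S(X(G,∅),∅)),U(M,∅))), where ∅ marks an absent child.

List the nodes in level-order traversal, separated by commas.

R, Y, J, D, A, U, T, S, M, P, X, F, G, V

Level-order visits nodes level by level from the root, left to right within each level.
Level 0: R
Level 1: Y, J
Level 2: D, A, U
Level 3: T, S, M
Level 4: P, X
Level 5: F, G
Level 6: V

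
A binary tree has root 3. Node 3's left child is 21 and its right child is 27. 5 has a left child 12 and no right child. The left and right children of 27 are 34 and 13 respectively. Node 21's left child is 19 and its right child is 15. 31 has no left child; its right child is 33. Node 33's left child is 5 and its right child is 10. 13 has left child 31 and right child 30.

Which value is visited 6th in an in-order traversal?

In-order visits the left subtree, then the node, then the right subtree.
At 3: go left to 21.
  At 21: go left to 19.
    19 is a leaf — visit 19.
  Visit 21.
  At 21: go right to 15.
    15 is a leaf — visit 15.
Visit 3.
At 3: go right to 27.
  At 27: go left to 34.
    34 is a leaf — visit 34.
  Visit 27.
  At 27: go right to 13.
    At 13: go left to 31.
      At 31: no left child.
      Visit 31.
      At 31: go right to 33.
        At 33: go left to 5.
          At 5: go left to 12.
            12 is a leaf — visit 12.
          Visit 5.
          At 5: no right child.
        Visit 33.
        At 33: go right to 10.
          10 is a leaf — visit 10.
    Visit 13.
    At 13: go right to 30.
      30 is a leaf — visit 30.
Full in-order sequence: 19, 21, 15, 3, 34, 27, 31, 12, 5, 33, 10, 13, 30.

27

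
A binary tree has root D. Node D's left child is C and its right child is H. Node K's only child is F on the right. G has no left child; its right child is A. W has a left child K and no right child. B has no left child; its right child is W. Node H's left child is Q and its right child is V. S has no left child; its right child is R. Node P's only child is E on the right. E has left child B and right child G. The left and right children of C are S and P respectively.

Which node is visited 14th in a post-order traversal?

Post-order visits the left subtree, then the right subtree, then the node.
At D: go left to C.
  At C: go left to S.
    At S: no left child.
    At S: go right to R.
      R is a leaf — visit R.
    Visit S.
  At C: go right to P.
    At P: no left child.
    At P: go right to E.
      At E: go left to B.
        At B: no left child.
        At B: go right to W.
          At W: go left to K.
            At K: no left child.
            At K: go right to F.
              F is a leaf — visit F.
            Visit K.
          At W: no right child.
          Visit W.
        Visit B.
      At E: go right to G.
        At G: no left child.
        At G: go right to A.
          A is a leaf — visit A.
        Visit G.
      Visit E.
    Visit P.
  Visit C.
At D: go right to H.
  At H: go left to Q.
    Q is a leaf — visit Q.
  At H: go right to V.
    V is a leaf — visit V.
  Visit H.
Visit D.
Full post-order sequence: R, S, F, K, W, B, A, G, E, P, C, Q, V, H, D.

H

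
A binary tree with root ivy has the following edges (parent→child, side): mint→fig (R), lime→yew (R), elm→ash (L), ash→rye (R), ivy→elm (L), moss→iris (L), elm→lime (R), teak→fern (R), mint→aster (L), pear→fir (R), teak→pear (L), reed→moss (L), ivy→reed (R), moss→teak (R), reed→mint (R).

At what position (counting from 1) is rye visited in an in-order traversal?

2

In-order visits the left subtree, then the node, then the right subtree.
At ivy: go left to elm.
  At elm: go left to ash.
    At ash: no left child.
    Visit ash.
    At ash: go right to rye.
      rye is a leaf — visit rye.
  Visit elm.
  At elm: go right to lime.
    At lime: no left child.
    Visit lime.
    At lime: go right to yew.
      yew is a leaf — visit yew.
Visit ivy.
At ivy: go right to reed.
  At reed: go left to moss.
    At moss: go left to iris.
      iris is a leaf — visit iris.
    Visit moss.
    At moss: go right to teak.
      At teak: go left to pear.
        At pear: no left child.
        Visit pear.
        At pear: go right to fir.
          fir is a leaf — visit fir.
      Visit teak.
      At teak: go right to fern.
        fern is a leaf — visit fern.
  Visit reed.
  At reed: go right to mint.
    At mint: go left to aster.
      aster is a leaf — visit aster.
    Visit mint.
    At mint: go right to fig.
      fig is a leaf — visit fig.
Full in-order sequence: ash, rye, elm, lime, yew, ivy, iris, moss, pear, fir, teak, fern, reed, aster, mint, fig.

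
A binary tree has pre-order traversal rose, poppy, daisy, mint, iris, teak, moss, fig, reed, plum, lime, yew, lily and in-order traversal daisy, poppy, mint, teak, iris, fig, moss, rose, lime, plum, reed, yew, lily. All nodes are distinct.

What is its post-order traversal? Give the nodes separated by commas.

The first element of pre-order is the root; it splits in-order into left and right subtrees.
Root rose: left subtree has 7 nodes {daisy, poppy, mint, teak, iris, fig, moss}, right has 5 {lime, plum, reed, yew, lily}.
  Root poppy: left subtree has 1 node {daisy}, right has 5 {mint, teak, iris, fig, moss}.
    Root mint: left subtree has 0 nodes { }, right has 4 {teak, iris, fig, moss}.
      Root iris: left subtree has 1 node {teak}, right has 2 {fig, moss}.
        Root moss: left subtree has 1 node {fig}, right has 0 { }.
  Root reed: left subtree has 2 nodes {lime, plum}, right has 2 {yew, lily}.
    Root plum: left subtree has 1 node {lime}, right has 0 { }.
    Root yew: left subtree has 0 nodes { }, right has 1 {lily}.

daisy, teak, fig, moss, iris, mint, poppy, lime, plum, lily, yew, reed, rose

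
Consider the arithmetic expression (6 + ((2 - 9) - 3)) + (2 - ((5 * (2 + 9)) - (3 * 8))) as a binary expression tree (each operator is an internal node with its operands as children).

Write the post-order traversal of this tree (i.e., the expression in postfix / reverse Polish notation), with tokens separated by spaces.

Post-order on an expression tree gives postfix notation: for each operator, emit left operand, right operand, then the operator.

6 2 9 - 3 - + 2 5 2 9 + * 3 8 * - - +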